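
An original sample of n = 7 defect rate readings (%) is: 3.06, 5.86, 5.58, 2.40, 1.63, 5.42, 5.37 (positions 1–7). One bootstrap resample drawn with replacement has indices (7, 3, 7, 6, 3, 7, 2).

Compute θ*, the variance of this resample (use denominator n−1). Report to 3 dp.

Resample values: 5.37, 5.58, 5.37, 5.42, 5.58, 5.37, 5.86.
Mean = 5.5071; sum of squared deviations = 0.1991
s² = 0.1991 / 6 = 0.0332

θ* = 0.033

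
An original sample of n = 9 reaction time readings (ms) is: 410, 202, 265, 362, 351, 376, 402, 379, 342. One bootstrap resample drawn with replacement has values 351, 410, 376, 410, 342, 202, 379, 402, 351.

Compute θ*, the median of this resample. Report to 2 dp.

Sorted: 202, 342, 351, 351, 376, 379, 402, 410, 410
Median = middle value = 376.00

θ* = 376.00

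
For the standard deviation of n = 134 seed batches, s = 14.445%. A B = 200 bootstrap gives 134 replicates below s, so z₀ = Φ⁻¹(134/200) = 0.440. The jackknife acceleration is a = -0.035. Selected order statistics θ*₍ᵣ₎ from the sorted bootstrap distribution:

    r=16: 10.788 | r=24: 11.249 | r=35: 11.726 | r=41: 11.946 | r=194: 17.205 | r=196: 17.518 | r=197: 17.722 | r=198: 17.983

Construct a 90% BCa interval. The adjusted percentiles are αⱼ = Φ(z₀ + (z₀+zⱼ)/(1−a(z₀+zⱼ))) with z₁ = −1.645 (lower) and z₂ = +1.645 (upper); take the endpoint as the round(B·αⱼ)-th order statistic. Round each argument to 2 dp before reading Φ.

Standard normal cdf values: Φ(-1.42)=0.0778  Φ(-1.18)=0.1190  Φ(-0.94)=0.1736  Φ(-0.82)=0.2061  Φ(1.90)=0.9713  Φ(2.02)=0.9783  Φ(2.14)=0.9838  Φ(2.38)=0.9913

(11.946, 17.983)

Lower: z₀ + z₁ = 0.440 + (-1.645) = -1.205; 1 − a(z₀+z₁) = 1 − (-0.035)(-1.205) = 0.9578; argument = 0.440 + (-1.205)/0.9578 = -0.8181 → -0.82.
α₁ = Φ(-0.82) = 0.2061; rank = round(200 × 0.2061) = 41; θ*₍41₎ = 11.946.
Upper: z₀ + z₂ = 2.085; 1 − a(z₀+z₂) = 1.0730; argument = 2.3832 → 2.38; α₂ = 0.9913; rank = 198; θ*₍198₎ = 17.983.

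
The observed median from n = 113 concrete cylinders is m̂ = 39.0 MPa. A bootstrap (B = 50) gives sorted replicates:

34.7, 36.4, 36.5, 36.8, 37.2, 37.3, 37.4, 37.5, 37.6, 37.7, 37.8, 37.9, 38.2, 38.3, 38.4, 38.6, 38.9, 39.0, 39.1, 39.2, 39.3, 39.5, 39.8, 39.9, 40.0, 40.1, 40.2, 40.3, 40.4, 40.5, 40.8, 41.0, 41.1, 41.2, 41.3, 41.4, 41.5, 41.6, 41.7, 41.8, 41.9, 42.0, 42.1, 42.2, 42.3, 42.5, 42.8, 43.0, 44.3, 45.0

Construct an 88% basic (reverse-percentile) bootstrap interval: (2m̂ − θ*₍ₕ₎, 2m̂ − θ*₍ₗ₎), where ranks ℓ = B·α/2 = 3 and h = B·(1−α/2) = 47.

(35.2, 41.5)

Percentile endpoints at ranks 3 and 47: θ*₍3₎ = 36.5, θ*₍47₎ = 42.8.
Basic interval reflects these around m̂:
  lower = 2 × 39.0 − 42.8 = 35.2
  upper = 2 × 39.0 − 36.5 = 41.5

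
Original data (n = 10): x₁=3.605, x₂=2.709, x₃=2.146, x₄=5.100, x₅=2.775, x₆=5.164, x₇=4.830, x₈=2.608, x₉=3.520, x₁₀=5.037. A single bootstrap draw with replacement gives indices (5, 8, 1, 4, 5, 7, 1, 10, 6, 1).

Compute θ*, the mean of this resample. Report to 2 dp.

θ* = 3.91

Resample values: 2.775, 2.608, 3.605, 5.100, 2.775, 4.830, 3.605, 5.037, 5.164, 3.605.
Mean = (2.775 + 2.608 + 3.605 + 5.100 + 2.775 + 4.830 + 3.605 + 5.037 + 5.164 + 3.605) / 10 = 39.1040 / 10 = 3.91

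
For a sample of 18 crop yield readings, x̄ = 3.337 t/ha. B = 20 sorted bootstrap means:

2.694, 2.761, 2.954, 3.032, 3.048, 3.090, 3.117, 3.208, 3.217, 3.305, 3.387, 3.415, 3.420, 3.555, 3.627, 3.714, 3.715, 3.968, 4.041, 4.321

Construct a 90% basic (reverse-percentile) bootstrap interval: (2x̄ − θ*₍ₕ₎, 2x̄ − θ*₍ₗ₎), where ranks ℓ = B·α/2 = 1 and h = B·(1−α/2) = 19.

Percentile endpoints at ranks 1 and 19: θ*₍1₎ = 2.694, θ*₍19₎ = 4.041.
Basic interval reflects these around x̄:
  lower = 2 × 3.337 − 4.041 = 2.633
  upper = 2 × 3.337 − 2.694 = 3.980

(2.633, 3.980)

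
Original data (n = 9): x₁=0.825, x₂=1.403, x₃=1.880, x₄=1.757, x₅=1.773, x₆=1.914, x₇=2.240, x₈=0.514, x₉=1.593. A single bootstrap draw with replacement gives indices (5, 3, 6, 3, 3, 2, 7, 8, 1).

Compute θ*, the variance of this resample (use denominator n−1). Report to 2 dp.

Resample values: 1.773, 1.880, 1.914, 1.880, 1.880, 1.403, 2.240, 0.514, 0.825.
Mean = 1.5899; sum of squared deviations = 2.5912
s² = 2.5912 / 8 = 0.3239

θ* = 0.32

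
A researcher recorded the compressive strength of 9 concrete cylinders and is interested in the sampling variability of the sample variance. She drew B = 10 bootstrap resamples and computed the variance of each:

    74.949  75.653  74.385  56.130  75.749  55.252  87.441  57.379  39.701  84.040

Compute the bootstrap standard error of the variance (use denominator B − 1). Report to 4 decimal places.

SE* = 15.1287

Bootstrap SE is the standard deviation of the 10 replicate variances.
Mean of replicates: (74.949 + 75.653 + 74.385 + 56.130 + 75.749 + 55.252 + 87.441 + 57.379 + 39.701 + 84.040) / 10 = 680.67900 / 10 = 68.06790
Sum of squared deviations: (+6.88110)² + (+7.58510)² + (+6.31710)² + (−11.93790)² + (+7.68110)² + (−12.81590)² + (+19.37310)² + (−10.68890)² + (−28.36690)² + (+15.97210)² = 2059.90766
Variance = 2059.90766 / 9 = 228.87863
SE* = √228.87863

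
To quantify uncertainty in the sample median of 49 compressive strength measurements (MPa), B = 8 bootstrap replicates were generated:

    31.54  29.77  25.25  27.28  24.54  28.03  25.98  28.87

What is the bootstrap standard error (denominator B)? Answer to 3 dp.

Bootstrap SE is the standard deviation of the 8 replicate medians.
Mean of replicates: (31.54 + 29.77 + 25.25 + 27.28 + 24.54 + 28.03 + 25.98 + 28.87) / 8 = 221.2600 / 8 = 27.6575
Sum of squared deviations: (+3.8825)² + (+2.1125)² + (−2.4075)² + (−0.3775)² + (−3.1175)² + (+0.3725)² + (−1.6775)² + (+1.2125)² = 39.6167
Variance = 39.6167 / 8 = 4.9521
SE* = √4.9521

SE* = 2.225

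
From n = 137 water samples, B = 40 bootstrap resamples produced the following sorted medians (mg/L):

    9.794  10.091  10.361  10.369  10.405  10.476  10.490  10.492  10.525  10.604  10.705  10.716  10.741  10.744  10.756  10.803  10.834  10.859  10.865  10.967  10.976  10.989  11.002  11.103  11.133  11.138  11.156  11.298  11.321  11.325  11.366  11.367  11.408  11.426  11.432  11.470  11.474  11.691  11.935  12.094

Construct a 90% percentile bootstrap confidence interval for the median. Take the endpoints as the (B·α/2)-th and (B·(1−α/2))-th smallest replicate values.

α = 0.10; lower rank = 40 × 0.050 = 2; upper rank = 40 × 0.950 = 38.
The 2nd smallest replicate is 10.091; the 38th is 11.691.

(10.091, 11.691)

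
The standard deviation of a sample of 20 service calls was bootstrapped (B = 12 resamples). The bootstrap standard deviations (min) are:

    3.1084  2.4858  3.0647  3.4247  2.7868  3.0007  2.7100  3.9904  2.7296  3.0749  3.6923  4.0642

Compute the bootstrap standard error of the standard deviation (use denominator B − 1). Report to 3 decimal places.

Bootstrap SE is the standard deviation of the 12 replicate standard deviations.
Mean of replicates: (3.1084 + 2.4858 + 3.0647 + 3.4247 + 2.7868 + 3.0007 + 2.7100 + 3.9904 + 2.7296 + 3.0749 + 3.6923 + 4.0642) / 12 = 38.13250 / 12 = 3.17771
Sum of squared deviations: (−0.06931)² + (−0.69191)² + (−0.11301)² + (+0.24699)² + (−0.39091)² + (−0.17701)² + (−0.46771)² + (+0.81269)² + (−0.44811)² + (−0.10281)² + (+0.51459)² + (+0.88649)² = 2.88272
Variance = 2.88272 / 11 = 0.26207
SE* = √0.26207

SE* = 0.512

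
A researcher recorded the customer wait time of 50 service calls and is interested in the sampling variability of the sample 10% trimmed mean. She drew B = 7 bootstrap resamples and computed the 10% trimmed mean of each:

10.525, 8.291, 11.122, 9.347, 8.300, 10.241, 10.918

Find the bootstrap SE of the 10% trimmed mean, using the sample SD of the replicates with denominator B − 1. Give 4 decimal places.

SE* = 1.1865

Bootstrap SE is the standard deviation of the 7 replicate 10% trimmed means.
Mean of replicates: (10.525 + 8.291 + 11.122 + 9.347 + 8.300 + 10.241 + 10.918) / 7 = 68.74400 / 7 = 9.82057
Sum of squared deviations: (+0.70443)² + (−1.52957)² + (+1.30143)² + (−0.47357)² + (−1.52057)² + (+0.42043)² + (+1.09743)² = 8.44704
Variance = 8.44704 / 6 = 1.40784
SE* = √1.40784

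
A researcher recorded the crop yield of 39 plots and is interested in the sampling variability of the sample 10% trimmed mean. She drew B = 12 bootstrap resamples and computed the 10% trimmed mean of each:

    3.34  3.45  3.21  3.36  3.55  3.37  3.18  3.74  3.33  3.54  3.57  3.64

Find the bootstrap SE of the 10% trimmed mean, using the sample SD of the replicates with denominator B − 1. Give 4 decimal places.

SE* = 0.1714

Bootstrap SE is the standard deviation of the 12 replicate 10% trimmed means.
Mean of replicates: (3.34 + 3.45 + 3.21 + 3.36 + 3.55 + 3.37 + 3.18 + 3.74 + 3.33 + 3.54 + 3.57 + 3.64) / 12 = 41.280000 / 12 = 3.440000
Sum of squared deviations: (−0.100000)² + (+0.010000)² + (−0.230000)² + (−0.080000)² + (+0.110000)² + (−0.070000)² + (−0.260000)² + (+0.300000)² + (−0.110000)² + (+0.100000)² + (+0.130000)² + (+0.200000)² = 0.323000
Variance = 0.323000 / 11 = 0.029364
SE* = √0.029364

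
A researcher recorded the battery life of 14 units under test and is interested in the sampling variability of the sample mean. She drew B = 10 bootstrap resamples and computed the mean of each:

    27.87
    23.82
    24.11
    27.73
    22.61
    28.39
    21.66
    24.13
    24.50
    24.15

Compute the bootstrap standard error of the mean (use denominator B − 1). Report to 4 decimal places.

SE* = 2.3060

Bootstrap SE is the standard deviation of the 10 replicate means.
Mean of replicates: (27.87 + 23.82 + 24.11 + 27.73 + 22.61 + 28.39 + 21.66 + 24.13 + 24.50 + 24.15) / 10 = 248.97000 / 10 = 24.89700
Sum of squared deviations: (+2.97300)² + (−1.07700)² + (−0.78700)² + (+2.83300)² + (−2.28700)² + (+3.49300)² + (−3.23700)² + (−0.76700)² + (−0.39700)² + (−0.74700)² = 47.85741
Variance = 47.85741 / 9 = 5.31749
SE* = √5.31749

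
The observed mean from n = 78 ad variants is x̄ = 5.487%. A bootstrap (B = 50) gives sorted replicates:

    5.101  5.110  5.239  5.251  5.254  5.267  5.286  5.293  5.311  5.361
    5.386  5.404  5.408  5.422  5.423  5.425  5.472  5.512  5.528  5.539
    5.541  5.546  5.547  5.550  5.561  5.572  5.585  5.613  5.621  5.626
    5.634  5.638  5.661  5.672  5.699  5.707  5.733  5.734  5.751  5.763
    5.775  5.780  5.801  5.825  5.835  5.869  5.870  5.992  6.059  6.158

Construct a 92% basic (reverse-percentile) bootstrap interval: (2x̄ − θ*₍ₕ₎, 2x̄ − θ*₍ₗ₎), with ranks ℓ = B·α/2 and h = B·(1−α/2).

(4.982, 5.864)

Percentile endpoints at ranks 2 and 48: θ*₍2₎ = 5.110, θ*₍48₎ = 5.992.
Basic interval reflects these around x̄:
  lower = 2 × 5.487 − 5.992 = 4.982
  upper = 2 × 5.487 − 5.110 = 5.864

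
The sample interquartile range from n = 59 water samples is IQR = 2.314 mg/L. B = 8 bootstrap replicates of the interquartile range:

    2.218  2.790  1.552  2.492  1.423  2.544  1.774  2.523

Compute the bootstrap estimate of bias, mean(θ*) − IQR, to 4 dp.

mean(θ*) = (2.218 + 2.790 + 1.552 + 2.492 + 1.423 + 2.544 + 1.774 + 2.523) / 8 = 2.16450
bias = 2.16450 − 2.314

bias = −0.1495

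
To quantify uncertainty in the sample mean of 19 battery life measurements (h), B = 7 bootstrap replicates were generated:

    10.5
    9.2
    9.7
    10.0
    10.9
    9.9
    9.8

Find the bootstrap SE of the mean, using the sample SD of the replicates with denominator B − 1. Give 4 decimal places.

SE* = 0.5538

Bootstrap SE is the standard deviation of the 7 replicate means.
Mean of replicates: (10.5 + 9.2 + 9.7 + 10.0 + 10.9 + 9.9 + 9.8) / 7 = 70.00000 / 7 = 10.00000
Sum of squared deviations: (+0.50000)² + (−0.80000)² + (−0.30000)² + (+0.00000)² + (+0.90000)² + (−0.10000)² + (−0.20000)² = 1.84000
Variance = 1.84000 / 6 = 0.30667
SE* = √0.30667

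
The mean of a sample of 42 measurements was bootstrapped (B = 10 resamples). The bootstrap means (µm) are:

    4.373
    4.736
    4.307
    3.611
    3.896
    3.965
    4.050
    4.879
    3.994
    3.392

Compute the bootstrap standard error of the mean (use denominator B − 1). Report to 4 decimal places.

SE* = 0.4641

Bootstrap SE is the standard deviation of the 10 replicate means.
Mean of replicates: (4.373 + 4.736 + 4.307 + 3.611 + 3.896 + 3.965 + 4.050 + 4.879 + 3.994 + 3.392) / 10 = 41.20300 / 10 = 4.12030
Sum of squared deviations: (+0.25270)² + (+0.61570)² + (+0.18670)² + (−0.50930)² + (−0.22430)² + (−0.15530)² + (−0.07030)² + (+0.75870)² + (−0.12630)² + (−0.72830)² = 1.93856
Variance = 1.93856 / 9 = 0.21540
SE* = √0.21540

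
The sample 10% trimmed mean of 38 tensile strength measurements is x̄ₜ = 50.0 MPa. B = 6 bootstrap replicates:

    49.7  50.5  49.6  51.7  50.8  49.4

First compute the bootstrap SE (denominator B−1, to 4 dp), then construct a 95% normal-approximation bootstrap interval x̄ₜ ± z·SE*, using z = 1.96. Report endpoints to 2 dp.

(48.27, 51.73)

Mean of replicates = 50.2833; sum of squared deviations = 3.9083; SE* = √(3.9083/5) = 0.8841
Margin = 1.96 × 0.8841 = 1.733
Interval: 50.0 ± 1.733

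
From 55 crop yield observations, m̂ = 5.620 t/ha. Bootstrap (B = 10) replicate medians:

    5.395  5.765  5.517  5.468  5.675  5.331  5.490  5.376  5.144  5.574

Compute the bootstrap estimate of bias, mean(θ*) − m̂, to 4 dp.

mean(θ*) = (5.395 + 5.765 + 5.517 + 5.468 + 5.675 + 5.331 + 5.490 + 5.376 + 5.144 + 5.574) / 10 = 5.47350
bias = 5.47350 − 5.620

bias = −0.1465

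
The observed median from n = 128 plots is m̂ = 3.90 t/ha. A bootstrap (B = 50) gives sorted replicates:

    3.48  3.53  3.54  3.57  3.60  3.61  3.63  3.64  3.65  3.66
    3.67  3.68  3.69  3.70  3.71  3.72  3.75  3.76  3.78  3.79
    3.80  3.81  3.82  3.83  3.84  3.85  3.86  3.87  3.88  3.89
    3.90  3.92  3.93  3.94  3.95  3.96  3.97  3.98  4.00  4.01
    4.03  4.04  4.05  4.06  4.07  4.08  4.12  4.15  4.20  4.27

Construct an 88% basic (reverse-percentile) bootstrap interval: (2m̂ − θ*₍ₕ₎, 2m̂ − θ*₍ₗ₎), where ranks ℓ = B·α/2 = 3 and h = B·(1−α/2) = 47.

(3.68, 4.26)

Percentile endpoints at ranks 3 and 47: θ*₍3₎ = 3.54, θ*₍47₎ = 4.12.
Basic interval reflects these around m̂:
  lower = 2 × 3.90 − 4.12 = 3.68
  upper = 2 × 3.90 − 3.54 = 4.26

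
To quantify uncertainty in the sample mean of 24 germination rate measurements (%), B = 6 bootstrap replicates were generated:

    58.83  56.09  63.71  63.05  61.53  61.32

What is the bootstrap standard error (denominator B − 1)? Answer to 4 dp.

Bootstrap SE is the standard deviation of the 6 replicate means.
Mean of replicates: (58.83 + 56.09 + 63.71 + 63.05 + 61.53 + 61.32) / 6 = 364.53000 / 6 = 60.75500
Sum of squared deviations: (−1.92500)² + (−4.66500)² + (+2.95500)² + (+2.29500)² + (+0.77500)² + (+0.56500)² = 40.38675
Variance = 40.38675 / 5 = 8.07735
SE* = √8.07735

SE* = 2.8421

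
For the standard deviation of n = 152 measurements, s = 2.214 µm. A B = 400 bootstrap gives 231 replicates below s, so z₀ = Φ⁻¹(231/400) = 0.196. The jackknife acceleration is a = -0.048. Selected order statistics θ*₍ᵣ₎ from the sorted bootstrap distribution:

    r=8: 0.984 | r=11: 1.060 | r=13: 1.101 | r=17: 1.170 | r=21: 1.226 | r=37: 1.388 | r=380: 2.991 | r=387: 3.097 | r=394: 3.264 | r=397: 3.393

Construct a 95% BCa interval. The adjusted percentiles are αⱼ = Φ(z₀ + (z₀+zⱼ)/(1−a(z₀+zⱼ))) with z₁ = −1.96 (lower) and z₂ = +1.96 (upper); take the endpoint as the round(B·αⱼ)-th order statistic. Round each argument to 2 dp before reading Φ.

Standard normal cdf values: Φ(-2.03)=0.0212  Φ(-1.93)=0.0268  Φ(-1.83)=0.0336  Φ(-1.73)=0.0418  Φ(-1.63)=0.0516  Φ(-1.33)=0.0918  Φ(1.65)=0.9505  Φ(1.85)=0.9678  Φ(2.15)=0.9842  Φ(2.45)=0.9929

Lower: z₀ + z₁ = 0.196 + (-1.960) = -1.764; 1 − a(z₀+z₁) = 1 − (-0.048)(-1.764) = 0.9153; argument = 0.196 + (-1.764)/0.9153 = -1.7312 → -1.73.
α₁ = Φ(-1.73) = 0.0418; rank = round(400 × 0.0418) = 17; θ*₍17₎ = 1.170.
Upper: z₀ + z₂ = 2.156; 1 − a(z₀+z₂) = 1.1035; argument = 2.1498 → 2.15; α₂ = 0.9842; rank = 394; θ*₍394₎ = 3.264.

(1.170, 3.264)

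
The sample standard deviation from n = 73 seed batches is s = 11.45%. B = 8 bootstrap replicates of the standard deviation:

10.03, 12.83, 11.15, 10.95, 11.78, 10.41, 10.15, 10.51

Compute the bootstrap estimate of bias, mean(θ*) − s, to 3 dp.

mean(θ*) = (10.03 + 12.83 + 11.15 + 10.95 + 11.78 + 10.41 + 10.15 + 10.51) / 8 = 10.9763
bias = 10.9763 − 11.45

bias = −0.474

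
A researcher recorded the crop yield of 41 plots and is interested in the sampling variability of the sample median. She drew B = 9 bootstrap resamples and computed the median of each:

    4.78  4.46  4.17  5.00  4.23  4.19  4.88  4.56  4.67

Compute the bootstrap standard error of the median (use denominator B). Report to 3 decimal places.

SE* = 0.291

Bootstrap SE is the standard deviation of the 9 replicate medians.
Mean of replicates: (4.78 + 4.46 + 4.17 + 5.00 + 4.23 + 4.19 + 4.88 + 4.56 + 4.67) / 9 = 40.9400 / 9 = 4.5489
Sum of squared deviations: (+0.2311)² + (−0.0889)² + (−0.3789)² + (+0.4511)² + (−0.3189)² + (−0.3589)² + (+0.3311)² + (+0.0111)² + (+0.1211)² = 0.7633
Variance = 0.7633 / 9 = 0.0848
SE* = √0.0848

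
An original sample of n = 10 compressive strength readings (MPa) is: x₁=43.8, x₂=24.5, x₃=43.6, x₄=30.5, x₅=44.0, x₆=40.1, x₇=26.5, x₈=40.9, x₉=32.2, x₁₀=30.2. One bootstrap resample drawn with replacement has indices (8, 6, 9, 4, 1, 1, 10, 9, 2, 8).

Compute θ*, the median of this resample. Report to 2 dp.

θ* = 36.15

Resample values: 40.9, 40.1, 32.2, 30.5, 43.8, 43.8, 30.2, 32.2, 24.5, 40.9.
Sorted: 24.5, 30.2, 30.5, 32.2, 32.2, 40.1, 40.9, 40.9, 43.8, 43.8
Median = average of the two middle values = 36.15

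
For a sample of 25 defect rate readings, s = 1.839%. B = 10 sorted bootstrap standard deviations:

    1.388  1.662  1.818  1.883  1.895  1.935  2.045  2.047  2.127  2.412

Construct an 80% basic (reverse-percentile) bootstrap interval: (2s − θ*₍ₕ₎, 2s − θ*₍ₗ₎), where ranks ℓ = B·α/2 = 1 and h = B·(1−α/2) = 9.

(1.551, 2.290)

Percentile endpoints at ranks 1 and 9: θ*₍1₎ = 1.388, θ*₍9₎ = 2.127.
Basic interval reflects these around s:
  lower = 2 × 1.839 − 2.127 = 1.551
  upper = 2 × 1.839 − 1.388 = 2.290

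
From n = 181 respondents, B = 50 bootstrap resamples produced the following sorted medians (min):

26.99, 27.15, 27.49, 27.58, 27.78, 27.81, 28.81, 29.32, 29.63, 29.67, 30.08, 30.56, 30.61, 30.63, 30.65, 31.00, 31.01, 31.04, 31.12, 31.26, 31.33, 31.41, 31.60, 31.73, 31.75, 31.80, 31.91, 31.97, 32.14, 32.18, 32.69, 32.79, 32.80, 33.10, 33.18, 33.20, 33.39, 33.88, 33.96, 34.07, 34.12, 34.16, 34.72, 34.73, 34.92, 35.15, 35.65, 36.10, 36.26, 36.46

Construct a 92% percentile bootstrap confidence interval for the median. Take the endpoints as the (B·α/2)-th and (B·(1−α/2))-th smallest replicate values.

(27.15, 36.10)

α = 0.08; lower rank = 50 × 0.040 = 2; upper rank = 50 × 0.960 = 48.
The 2nd smallest replicate is 27.15; the 48th is 36.10.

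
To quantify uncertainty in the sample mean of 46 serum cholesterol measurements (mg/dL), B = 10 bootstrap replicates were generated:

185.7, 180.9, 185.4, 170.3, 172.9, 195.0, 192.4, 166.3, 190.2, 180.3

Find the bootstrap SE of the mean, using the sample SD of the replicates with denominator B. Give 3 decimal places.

SE* = 9.165

Bootstrap SE is the standard deviation of the 10 replicate means.
Mean of replicates: (185.7 + 180.9 + 185.4 + 170.3 + 172.9 + 195.0 + 192.4 + 166.3 + 190.2 + 180.3) / 10 = 1819.4000 / 10 = 181.9400
Sum of squared deviations: (+3.7600)² + (−1.0400)² + (+3.4600)² + (−11.6400)² + (−9.0400)² + (+13.0600)² + (+10.4600)² + (−15.6400)² + (+8.2600)² + (−1.6400)² = 839.9040
Variance = 839.9040 / 10 = 83.9904
SE* = √83.9904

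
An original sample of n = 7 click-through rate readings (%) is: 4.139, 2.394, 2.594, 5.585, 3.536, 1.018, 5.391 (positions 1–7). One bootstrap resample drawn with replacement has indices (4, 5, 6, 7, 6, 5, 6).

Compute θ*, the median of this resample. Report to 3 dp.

θ* = 3.536

Resample values: 5.585, 3.536, 1.018, 5.391, 1.018, 3.536, 1.018.
Sorted: 1.018, 1.018, 1.018, 3.536, 3.536, 5.391, 5.585
Median = middle value = 3.536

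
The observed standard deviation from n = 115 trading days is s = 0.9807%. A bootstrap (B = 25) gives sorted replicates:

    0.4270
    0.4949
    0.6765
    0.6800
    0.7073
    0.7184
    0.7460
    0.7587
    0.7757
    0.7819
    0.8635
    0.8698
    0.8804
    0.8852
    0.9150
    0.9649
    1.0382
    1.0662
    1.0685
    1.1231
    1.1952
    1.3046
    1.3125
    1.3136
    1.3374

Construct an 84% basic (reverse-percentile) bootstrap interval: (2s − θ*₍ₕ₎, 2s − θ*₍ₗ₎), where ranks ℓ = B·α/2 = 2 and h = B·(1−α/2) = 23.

(0.6489, 1.4665)

Percentile endpoints at ranks 2 and 23: θ*₍2₎ = 0.4949, θ*₍23₎ = 1.3125.
Basic interval reflects these around s:
  lower = 2 × 0.9807 − 1.3125 = 0.6489
  upper = 2 × 0.9807 − 0.4949 = 1.4665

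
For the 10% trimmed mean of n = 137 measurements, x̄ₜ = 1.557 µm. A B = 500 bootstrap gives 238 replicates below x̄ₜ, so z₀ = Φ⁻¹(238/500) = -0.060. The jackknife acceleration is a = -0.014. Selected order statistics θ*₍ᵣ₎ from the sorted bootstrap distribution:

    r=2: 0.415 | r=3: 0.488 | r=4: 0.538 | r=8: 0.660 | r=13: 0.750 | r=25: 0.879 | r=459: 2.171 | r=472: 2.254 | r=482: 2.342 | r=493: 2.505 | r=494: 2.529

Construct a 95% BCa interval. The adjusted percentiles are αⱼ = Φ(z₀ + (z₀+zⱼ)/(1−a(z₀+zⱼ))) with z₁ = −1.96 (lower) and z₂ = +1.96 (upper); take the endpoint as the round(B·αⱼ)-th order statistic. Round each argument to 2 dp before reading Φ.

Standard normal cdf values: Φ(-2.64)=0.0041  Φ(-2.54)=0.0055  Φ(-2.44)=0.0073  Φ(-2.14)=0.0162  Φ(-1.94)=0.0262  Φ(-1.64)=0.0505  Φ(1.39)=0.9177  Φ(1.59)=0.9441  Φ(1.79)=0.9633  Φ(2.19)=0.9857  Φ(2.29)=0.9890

Lower: z₀ + z₁ = -0.060 + (-1.960) = -2.020; 1 − a(z₀+z₁) = 1 − (-0.014)(-2.020) = 0.9717; argument = -0.060 + (-2.020)/0.9717 = -2.1388 → -2.14.
α₁ = Φ(-2.14) = 0.0162; rank = round(500 × 0.0162) = 8; θ*₍8₎ = 0.660.
Upper: z₀ + z₂ = 1.900; 1 − a(z₀+z₂) = 1.0266; argument = 1.7908 → 1.79; α₂ = 0.9633; rank = 482; θ*₍482₎ = 2.342.

(0.660, 2.342)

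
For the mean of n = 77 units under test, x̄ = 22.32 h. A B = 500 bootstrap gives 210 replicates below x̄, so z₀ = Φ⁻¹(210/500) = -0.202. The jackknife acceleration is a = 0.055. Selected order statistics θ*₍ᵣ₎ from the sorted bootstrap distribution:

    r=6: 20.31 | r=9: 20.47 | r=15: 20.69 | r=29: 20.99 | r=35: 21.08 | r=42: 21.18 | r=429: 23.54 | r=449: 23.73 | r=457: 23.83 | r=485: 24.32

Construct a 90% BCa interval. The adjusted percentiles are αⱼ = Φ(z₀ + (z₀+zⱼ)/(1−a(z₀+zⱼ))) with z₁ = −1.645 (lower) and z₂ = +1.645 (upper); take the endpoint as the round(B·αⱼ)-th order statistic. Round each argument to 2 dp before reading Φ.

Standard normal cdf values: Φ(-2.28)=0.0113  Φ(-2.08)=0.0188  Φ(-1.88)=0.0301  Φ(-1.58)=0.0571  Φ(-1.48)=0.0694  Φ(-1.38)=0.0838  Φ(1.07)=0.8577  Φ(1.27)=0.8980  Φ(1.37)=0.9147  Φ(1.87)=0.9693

(20.69, 23.83)

Lower: z₀ + z₁ = -0.202 + (-1.645) = -1.847; 1 − a(z₀+z₁) = 1 − (0.055)(-1.847) = 1.1016; argument = -0.202 + (-1.847)/1.1016 = -1.8787 → -1.88.
α₁ = Φ(-1.88) = 0.0301; rank = round(500 × 0.0301) = 15; θ*₍15₎ = 20.69.
Upper: z₀ + z₂ = 1.443; 1 − a(z₀+z₂) = 0.9206; argument = 1.3654 → 1.37; α₂ = 0.9147; rank = 457; θ*₍457₎ = 23.83.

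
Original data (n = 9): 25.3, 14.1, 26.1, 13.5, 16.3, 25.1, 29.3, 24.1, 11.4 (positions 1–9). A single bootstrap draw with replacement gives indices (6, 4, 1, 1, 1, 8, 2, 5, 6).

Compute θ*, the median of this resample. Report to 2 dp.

Resample values: 25.1, 13.5, 25.3, 25.3, 25.3, 24.1, 14.1, 16.3, 25.1.
Sorted: 13.5, 14.1, 16.3, 24.1, 25.1, 25.1, 25.3, 25.3, 25.3
Median = middle value = 25.10

θ* = 25.10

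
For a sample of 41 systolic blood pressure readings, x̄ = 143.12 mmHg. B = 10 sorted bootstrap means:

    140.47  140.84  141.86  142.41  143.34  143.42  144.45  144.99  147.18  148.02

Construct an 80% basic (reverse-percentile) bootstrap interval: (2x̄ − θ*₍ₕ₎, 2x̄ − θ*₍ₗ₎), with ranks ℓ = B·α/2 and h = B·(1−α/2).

(139.06, 145.77)

Percentile endpoints at ranks 1 and 9: θ*₍1₎ = 140.47, θ*₍9₎ = 147.18.
Basic interval reflects these around x̄:
  lower = 2 × 143.12 − 147.18 = 139.06
  upper = 2 × 143.12 − 140.47 = 145.77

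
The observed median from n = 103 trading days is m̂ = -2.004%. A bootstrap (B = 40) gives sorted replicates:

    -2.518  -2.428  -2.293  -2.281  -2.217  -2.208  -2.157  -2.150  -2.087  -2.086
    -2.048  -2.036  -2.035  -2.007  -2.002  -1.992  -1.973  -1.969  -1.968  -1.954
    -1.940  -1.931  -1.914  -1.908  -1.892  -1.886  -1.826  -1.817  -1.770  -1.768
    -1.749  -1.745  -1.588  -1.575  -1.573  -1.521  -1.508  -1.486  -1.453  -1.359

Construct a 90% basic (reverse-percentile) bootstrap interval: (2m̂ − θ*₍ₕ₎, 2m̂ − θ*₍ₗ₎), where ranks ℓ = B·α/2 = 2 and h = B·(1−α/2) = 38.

Percentile endpoints at ranks 2 and 38: θ*₍2₎ = -2.428, θ*₍38₎ = -1.486.
Basic interval reflects these around m̂:
  lower = 2 × -2.004 − -1.486 = -2.522
  upper = 2 × -2.004 − -2.428 = -1.580

(-2.522, -1.580)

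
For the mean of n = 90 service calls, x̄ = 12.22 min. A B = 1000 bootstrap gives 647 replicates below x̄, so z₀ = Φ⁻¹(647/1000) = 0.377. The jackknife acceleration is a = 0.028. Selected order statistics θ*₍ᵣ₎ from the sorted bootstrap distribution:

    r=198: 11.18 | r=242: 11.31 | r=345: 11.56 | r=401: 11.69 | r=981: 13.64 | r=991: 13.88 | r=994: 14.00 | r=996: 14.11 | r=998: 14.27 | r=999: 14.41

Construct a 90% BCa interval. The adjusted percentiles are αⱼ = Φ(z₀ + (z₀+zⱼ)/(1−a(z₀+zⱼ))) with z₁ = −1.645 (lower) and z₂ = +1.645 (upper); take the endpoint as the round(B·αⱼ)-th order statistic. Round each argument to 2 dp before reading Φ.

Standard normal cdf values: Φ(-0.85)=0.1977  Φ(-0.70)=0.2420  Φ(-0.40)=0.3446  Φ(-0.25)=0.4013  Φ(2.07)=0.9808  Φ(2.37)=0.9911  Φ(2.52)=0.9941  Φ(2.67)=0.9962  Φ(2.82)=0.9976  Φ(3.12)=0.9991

Lower: z₀ + z₁ = 0.377 + (-1.645) = -1.268; 1 − a(z₀+z₁) = 1 − (0.028)(-1.268) = 1.0355; argument = 0.377 + (-1.268)/1.0355 = -0.8475 → -0.85.
α₁ = Φ(-0.85) = 0.1977; rank = round(1000 × 0.1977) = 198; θ*₍198₎ = 11.18.
Upper: z₀ + z₂ = 2.022; 1 − a(z₀+z₂) = 0.9434; argument = 2.5203 → 2.52; α₂ = 0.9941; rank = 994; θ*₍994₎ = 14.00.

(11.18, 14.00)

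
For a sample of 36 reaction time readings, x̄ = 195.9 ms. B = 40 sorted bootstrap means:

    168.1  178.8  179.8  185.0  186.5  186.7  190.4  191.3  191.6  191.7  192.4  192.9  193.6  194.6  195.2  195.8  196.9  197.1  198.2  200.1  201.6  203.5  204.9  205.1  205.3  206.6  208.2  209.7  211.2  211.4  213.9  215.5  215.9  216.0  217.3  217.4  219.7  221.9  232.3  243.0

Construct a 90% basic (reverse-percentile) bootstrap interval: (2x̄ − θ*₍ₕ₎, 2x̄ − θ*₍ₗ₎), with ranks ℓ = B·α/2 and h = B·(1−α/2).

(169.9, 213.0)

Percentile endpoints at ranks 2 and 38: θ*₍2₎ = 178.8, θ*₍38₎ = 221.9.
Basic interval reflects these around x̄:
  lower = 2 × 195.9 − 221.9 = 169.9
  upper = 2 × 195.9 − 178.8 = 213.0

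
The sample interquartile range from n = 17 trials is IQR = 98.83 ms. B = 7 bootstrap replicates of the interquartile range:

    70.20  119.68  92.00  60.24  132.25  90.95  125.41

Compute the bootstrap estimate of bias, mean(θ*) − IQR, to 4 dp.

bias = −0.1543

mean(θ*) = (70.20 + 119.68 + 92.00 + 60.24 + 132.25 + 90.95 + 125.41) / 7 = 98.67571
bias = 98.67571 − 98.83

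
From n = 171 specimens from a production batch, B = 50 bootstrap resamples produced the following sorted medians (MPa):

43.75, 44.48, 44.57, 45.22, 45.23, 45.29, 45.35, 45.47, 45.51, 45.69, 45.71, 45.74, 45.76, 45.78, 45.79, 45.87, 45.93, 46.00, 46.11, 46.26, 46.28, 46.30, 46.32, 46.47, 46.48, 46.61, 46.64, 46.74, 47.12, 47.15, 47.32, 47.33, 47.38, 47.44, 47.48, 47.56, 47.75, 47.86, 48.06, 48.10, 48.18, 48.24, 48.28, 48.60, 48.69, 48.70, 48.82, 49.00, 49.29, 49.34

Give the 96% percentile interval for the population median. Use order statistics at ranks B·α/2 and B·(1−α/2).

α = 0.04; lower rank = 50 × 0.020 = 1; upper rank = 50 × 0.980 = 49.
The 1st smallest replicate is 43.75; the 49th is 49.29.

(43.75, 49.29)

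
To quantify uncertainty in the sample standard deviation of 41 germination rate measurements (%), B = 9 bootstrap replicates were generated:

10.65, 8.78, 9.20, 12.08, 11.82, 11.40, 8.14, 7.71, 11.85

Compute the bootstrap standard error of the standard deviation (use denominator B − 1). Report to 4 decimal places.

Bootstrap SE is the standard deviation of the 9 replicate standard deviations.
Mean of replicates: (10.65 + 8.78 + 9.20 + 12.08 + 11.82 + 11.40 + 8.14 + 7.71 + 11.85) / 9 = 91.63000 / 9 = 10.18111
Sum of squared deviations: (+0.46889)² + (−1.40111)² + (−0.98111)² + (+1.89889)² + (+1.63889)² + (+1.21889)² + (−2.04111)² + (−2.47111)² + (+1.66889)² = 23.98069
Variance = 23.98069 / 8 = 2.99759
SE* = √2.99759

SE* = 1.7314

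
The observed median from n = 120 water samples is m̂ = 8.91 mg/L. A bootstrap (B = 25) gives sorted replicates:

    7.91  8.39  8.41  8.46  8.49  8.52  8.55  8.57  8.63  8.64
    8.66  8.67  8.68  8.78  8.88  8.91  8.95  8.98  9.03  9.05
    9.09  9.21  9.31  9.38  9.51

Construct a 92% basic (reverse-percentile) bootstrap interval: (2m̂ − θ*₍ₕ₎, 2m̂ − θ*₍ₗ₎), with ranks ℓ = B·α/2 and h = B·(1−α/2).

Percentile endpoints at ranks 1 and 24: θ*₍1₎ = 7.91, θ*₍24₎ = 9.38.
Basic interval reflects these around m̂:
  lower = 2 × 8.91 − 9.38 = 8.44
  upper = 2 × 8.91 − 7.91 = 9.91

(8.44, 9.91)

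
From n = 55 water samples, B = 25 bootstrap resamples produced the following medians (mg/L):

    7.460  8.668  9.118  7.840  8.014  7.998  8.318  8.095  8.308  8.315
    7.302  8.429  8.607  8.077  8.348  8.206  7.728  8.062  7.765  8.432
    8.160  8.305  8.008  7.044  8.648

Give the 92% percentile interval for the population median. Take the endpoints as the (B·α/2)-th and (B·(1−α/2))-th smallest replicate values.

Sorted replicates: 7.044, 7.302, 7.460, 7.728, 7.765, 7.840, 7.998, 8.008, 8.014, 8.062, 8.077, 8.095, 8.160, 8.206, 8.305, 8.308, 8.315, 8.318, 8.348, 8.429, 8.432, 8.607, 8.648, 8.668, 9.118
α = 0.08; lower rank = 25 × 0.040 = 1; upper rank = 25 × 0.960 = 24.
The 1st smallest replicate is 7.044; the 24th is 8.668.

(7.044, 8.668)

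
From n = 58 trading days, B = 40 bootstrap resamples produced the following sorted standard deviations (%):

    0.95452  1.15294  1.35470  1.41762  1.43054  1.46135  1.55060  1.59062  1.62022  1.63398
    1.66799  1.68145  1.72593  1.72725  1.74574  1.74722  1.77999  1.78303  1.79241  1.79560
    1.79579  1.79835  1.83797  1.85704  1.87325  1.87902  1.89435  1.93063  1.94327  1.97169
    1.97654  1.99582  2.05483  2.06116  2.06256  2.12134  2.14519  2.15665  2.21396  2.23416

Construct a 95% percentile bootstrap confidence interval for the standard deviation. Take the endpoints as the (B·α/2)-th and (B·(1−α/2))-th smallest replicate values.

α = 0.05; lower rank = 40 × 0.025 = 1; upper rank = 40 × 0.975 = 39.
The 1st smallest replicate is 0.95452; the 39th is 2.21396.

(0.95452, 2.21396)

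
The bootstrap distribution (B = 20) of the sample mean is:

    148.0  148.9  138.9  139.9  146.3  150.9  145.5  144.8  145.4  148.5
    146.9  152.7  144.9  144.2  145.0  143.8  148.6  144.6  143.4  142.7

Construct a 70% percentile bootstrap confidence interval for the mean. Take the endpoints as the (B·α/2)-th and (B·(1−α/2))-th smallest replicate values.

Sorted replicates: 138.9, 139.9, 142.7, 143.4, 143.8, 144.2, 144.6, 144.8, 144.9, 145.0, 145.4, 145.5, 146.3, 146.9, 148.0, 148.5, 148.6, 148.9, 150.9, 152.7
α = 0.30; lower rank = 20 × 0.150 = 3; upper rank = 20 × 0.850 = 17.
The 3rd smallest replicate is 142.7; the 17th is 148.6.

(142.7, 148.6)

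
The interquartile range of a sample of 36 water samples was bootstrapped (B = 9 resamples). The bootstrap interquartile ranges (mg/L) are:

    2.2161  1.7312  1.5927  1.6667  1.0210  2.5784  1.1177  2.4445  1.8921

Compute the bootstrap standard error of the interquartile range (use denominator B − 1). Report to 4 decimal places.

Bootstrap SE is the standard deviation of the 9 replicate interquartile ranges.
Mean of replicates: (2.2161 + 1.7312 + 1.5927 + 1.6667 + 1.0210 + 2.5784 + 1.1177 + 2.4445 + 1.8921) / 9 = 16.26040 / 9 = 1.80671
Sum of squared deviations: (+0.40939)² + (−0.07551)² + (−0.21401)² + (−0.14001)² + (−0.78571)² + (+0.77169)² + (−0.68901)² + (+0.63779)² + (+0.08539)² = 2.34035
Variance = 2.34035 / 8 = 0.29254
SE* = √0.29254

SE* = 0.5409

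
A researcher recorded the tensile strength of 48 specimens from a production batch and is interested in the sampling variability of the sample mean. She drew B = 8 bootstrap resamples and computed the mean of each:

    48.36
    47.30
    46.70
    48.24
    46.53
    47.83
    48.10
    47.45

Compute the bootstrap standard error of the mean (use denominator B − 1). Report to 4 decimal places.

Bootstrap SE is the standard deviation of the 8 replicate means.
Mean of replicates: (48.36 + 47.30 + 46.70 + 48.24 + 46.53 + 47.83 + 48.10 + 47.45) / 8 = 380.51000 / 8 = 47.56375
Sum of squared deviations: (+0.79625)² + (−0.26375)² + (−0.86375)² + (+0.67625)² + (−1.03375)² + (+0.26625)² + (+0.53625)² + (−0.11375)² = 3.34699
Variance = 3.34699 / 7 = 0.47814
SE* = √0.47814

SE* = 0.6915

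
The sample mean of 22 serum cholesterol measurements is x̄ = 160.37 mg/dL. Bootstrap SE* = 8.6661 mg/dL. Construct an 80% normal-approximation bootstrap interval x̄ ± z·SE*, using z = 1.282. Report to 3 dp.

(149.260, 171.480)

Margin = 1.282 × 8.6661 = 11.1099
Interval: 160.37 ± 11.1099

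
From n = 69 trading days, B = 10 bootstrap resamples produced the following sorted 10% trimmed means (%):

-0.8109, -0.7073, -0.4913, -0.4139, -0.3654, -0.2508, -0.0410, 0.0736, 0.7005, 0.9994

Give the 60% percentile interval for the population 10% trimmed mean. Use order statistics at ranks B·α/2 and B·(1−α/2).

(-0.7073, 0.0736)

α = 0.40; lower rank = 10 × 0.200 = 2; upper rank = 10 × 0.800 = 8.
The 2nd smallest replicate is -0.7073; the 8th is 0.0736.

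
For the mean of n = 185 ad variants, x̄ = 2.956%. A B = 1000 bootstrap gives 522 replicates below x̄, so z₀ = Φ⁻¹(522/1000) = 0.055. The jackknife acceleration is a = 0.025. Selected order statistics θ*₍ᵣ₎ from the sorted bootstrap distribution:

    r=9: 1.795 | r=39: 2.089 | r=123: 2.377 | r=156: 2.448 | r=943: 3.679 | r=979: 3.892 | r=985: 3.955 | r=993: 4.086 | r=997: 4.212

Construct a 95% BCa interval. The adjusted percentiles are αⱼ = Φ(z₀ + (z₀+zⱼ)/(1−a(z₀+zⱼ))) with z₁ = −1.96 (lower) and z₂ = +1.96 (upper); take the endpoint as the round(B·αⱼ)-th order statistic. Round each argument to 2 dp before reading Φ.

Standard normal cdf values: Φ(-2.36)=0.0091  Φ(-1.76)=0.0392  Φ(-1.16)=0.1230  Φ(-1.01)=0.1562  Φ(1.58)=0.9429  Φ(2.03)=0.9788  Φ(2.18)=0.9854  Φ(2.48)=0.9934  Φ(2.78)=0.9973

Lower: z₀ + z₁ = 0.055 + (-1.960) = -1.905; 1 − a(z₀+z₁) = 1 − (0.025)(-1.905) = 1.0476; argument = 0.055 + (-1.905)/1.0476 = -1.7634 → -1.76.
α₁ = Φ(-1.76) = 0.0392; rank = round(1000 × 0.0392) = 39; θ*₍39₎ = 2.089.
Upper: z₀ + z₂ = 2.015; 1 − a(z₀+z₂) = 0.9496; argument = 2.1769 → 2.18; α₂ = 0.9854; rank = 985; θ*₍985₎ = 3.955.

(2.089, 3.955)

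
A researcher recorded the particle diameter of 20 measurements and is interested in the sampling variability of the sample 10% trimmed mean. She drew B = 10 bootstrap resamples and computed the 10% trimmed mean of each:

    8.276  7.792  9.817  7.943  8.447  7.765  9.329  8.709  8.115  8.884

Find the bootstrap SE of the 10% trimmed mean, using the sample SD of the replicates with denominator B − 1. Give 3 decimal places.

SE* = 0.680

Bootstrap SE is the standard deviation of the 10 replicate 10% trimmed means.
Mean of replicates: (8.276 + 7.792 + 9.817 + 7.943 + 8.447 + 7.765 + 9.329 + 8.709 + 8.115 + 8.884) / 10 = 85.0770 / 10 = 8.5077
Sum of squared deviations: (−0.2317)² + (−0.7157)² + (+1.3093)² + (−0.5647)² + (−0.0607)² + (−0.7427)² + (+0.8213)² + (+0.2013)² + (−0.3927)² + (+0.3763)² = 4.1652
Variance = 4.1652 / 9 = 0.4628
SE* = √0.4628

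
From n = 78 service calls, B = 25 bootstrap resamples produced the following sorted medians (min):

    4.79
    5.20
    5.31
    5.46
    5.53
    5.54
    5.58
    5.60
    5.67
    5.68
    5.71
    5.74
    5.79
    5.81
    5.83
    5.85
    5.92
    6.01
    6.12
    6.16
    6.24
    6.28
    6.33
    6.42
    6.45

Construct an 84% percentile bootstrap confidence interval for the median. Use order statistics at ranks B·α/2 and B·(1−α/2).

(5.20, 6.33)

α = 0.16; lower rank = 25 × 0.080 = 2; upper rank = 25 × 0.920 = 23.
The 2nd smallest replicate is 5.20; the 23rd is 6.33.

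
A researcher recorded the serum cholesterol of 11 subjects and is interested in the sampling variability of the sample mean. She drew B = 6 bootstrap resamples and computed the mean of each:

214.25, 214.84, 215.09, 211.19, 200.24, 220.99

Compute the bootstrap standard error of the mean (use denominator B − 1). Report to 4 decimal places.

SE* = 6.9126

Bootstrap SE is the standard deviation of the 6 replicate means.
Mean of replicates: (214.25 + 214.84 + 215.09 + 211.19 + 200.24 + 220.99) / 6 = 1276.60000 / 6 = 212.76667
Sum of squared deviations: (+1.48333)² + (+2.07333)² + (+2.32333)² + (−1.57667)² + (−12.52667)² + (+8.22333)² = 238.92333
Variance = 238.92333 / 5 = 47.78467
SE* = √47.78467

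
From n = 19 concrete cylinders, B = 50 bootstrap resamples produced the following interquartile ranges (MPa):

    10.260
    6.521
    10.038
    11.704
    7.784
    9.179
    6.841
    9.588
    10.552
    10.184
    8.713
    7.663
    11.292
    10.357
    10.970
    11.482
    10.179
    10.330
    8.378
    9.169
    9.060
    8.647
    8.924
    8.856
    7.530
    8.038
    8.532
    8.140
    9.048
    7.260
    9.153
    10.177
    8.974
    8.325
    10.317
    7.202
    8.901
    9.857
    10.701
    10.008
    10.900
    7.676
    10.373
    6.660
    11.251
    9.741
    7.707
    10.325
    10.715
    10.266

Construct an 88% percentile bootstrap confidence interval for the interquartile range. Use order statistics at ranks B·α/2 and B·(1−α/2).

Sorted replicates: 6.521, 6.660, 6.841, 7.202, 7.260, 7.530, 7.663, 7.676, 7.707, 7.784, 8.038, 8.140, 8.325, 8.378, 8.532, 8.647, 8.713, 8.856, 8.901, 8.924, 8.974, 9.048, 9.060, 9.153, 9.169, 9.179, 9.588, 9.741, 9.857, 10.008, 10.038, 10.177, 10.179, 10.184, 10.260, 10.266, 10.317, 10.325, 10.330, 10.357, 10.373, 10.552, 10.701, 10.715, 10.900, 10.970, 11.251, 11.292, 11.482, 11.704
α = 0.12; lower rank = 50 × 0.060 = 3; upper rank = 50 × 0.940 = 47.
The 3rd smallest replicate is 6.841; the 47th is 11.251.

(6.841, 11.251)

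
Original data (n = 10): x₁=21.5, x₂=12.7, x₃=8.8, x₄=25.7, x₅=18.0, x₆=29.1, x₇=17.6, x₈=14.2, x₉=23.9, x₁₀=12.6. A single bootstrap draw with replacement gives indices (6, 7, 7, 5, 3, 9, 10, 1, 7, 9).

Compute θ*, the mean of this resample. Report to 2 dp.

Resample values: 29.1, 17.6, 17.6, 18.0, 8.8, 23.9, 12.6, 21.5, 17.6, 23.9.
Mean = (29.1 + 17.6 + 17.6 + 18.0 + 8.8 + 23.9 + 12.6 + 21.5 + 17.6 + 23.9) / 10 = 190.60 / 10 = 19.06

θ* = 19.06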